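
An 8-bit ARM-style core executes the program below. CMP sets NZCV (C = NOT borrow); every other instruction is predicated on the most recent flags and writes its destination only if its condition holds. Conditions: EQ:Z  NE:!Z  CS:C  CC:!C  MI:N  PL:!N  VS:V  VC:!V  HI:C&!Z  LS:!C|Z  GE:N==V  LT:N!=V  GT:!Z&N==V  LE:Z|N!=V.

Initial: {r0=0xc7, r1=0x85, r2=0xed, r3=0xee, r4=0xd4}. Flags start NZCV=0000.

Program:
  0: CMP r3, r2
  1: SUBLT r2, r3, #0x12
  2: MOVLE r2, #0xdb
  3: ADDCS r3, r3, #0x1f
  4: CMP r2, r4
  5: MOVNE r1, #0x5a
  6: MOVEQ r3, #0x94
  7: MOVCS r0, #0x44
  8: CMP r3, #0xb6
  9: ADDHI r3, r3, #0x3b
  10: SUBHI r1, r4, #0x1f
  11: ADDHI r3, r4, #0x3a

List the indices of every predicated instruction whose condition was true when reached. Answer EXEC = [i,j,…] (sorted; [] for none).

EXEC = [3,5,7]

[0] flags=0010 → (cmp)
[1] flags=0010 LT?F → skip
[2] flags=0010 LE?F → skip
[3] flags=0010 CS?T → r3=0x0d
[4] flags=0010 → (cmp)
[5] flags=0010 NE?T → r1=0x5a
[6] flags=0010 EQ?F → skip
[7] flags=0010 CS?T → r0=0x44
[8] flags=0000 → (cmp)
[9] flags=0000 HI?F → skip
[10] flags=0000 HI?F → skip
[11] flags=0000 HI?F → skip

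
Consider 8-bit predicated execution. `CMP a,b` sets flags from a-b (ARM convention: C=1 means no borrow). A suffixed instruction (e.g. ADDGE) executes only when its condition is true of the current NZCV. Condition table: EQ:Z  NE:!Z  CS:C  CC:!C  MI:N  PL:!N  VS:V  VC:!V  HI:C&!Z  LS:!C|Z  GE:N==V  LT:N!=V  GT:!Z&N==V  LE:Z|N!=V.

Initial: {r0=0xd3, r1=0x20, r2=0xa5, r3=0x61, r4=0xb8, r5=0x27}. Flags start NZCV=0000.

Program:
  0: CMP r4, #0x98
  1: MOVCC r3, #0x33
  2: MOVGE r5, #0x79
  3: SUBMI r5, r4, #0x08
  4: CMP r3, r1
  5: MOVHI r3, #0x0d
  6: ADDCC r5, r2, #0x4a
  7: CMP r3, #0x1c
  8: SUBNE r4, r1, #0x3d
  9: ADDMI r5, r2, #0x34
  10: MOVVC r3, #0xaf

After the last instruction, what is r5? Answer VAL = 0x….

[0] flags=0010 → (cmp)
[1] flags=0010 CC?F → skip
[2] flags=0010 GE?T → r5=0x79
[3] flags=0010 MI?F → skip
[4] flags=0010 → (cmp)
[5] flags=0010 HI?T → r3=0x0d
[6] flags=0010 CC?F → skip
[7] flags=1000 → (cmp)
[8] flags=1000 NE?T → r4=0xe3
[9] flags=1000 MI?T → r5=0xd9
[10] flags=1000 VC?T → r3=0xaf

VAL = 0xd9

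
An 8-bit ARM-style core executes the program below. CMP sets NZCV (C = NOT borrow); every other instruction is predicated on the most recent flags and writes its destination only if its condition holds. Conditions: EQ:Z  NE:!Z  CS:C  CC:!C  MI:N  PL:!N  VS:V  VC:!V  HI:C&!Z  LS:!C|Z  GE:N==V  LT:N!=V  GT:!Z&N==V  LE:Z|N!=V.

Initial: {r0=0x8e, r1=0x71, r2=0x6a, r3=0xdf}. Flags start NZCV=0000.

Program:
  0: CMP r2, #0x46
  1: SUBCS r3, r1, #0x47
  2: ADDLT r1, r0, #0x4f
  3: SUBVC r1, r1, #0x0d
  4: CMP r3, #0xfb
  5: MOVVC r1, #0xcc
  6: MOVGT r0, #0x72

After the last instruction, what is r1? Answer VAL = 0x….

VAL = 0xcc

0: ✓ CMP  NZCV=0010
1: ✓ SUBCS  r3←0x2a
2: · ADDLT
3: ✓ SUBVC  r1←0x64
4: ✓ CMP  NZCV=0000
5: ✓ MOVVC  r1←0xcc
6: ✓ MOVGT  r0←0x72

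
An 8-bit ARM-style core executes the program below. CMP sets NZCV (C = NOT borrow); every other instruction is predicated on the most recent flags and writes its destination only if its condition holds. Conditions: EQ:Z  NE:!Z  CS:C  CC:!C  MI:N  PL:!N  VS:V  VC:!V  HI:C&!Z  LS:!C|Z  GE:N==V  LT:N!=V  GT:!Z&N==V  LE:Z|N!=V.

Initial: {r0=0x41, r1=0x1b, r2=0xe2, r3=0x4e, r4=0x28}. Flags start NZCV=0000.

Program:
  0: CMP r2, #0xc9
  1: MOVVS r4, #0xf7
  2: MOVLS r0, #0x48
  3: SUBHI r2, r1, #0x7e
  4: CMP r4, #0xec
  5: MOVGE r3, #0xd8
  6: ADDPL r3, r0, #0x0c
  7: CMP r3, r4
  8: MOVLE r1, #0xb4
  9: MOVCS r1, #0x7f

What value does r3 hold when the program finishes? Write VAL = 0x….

[0] flags=0010 → (cmp)
[1] flags=0010 VS?F → skip
[2] flags=0010 LS?F → skip
[3] flags=0010 HI?T → r2=0x9d
[4] flags=0000 → (cmp)
[5] flags=0000 GE?T → r3=0xd8
[6] flags=0000 PL?T → r3=0x4d
[7] flags=0010 → (cmp)
[8] flags=0010 LE?F → skip
[9] flags=0010 CS?T → r1=0x7f

VAL = 0x4d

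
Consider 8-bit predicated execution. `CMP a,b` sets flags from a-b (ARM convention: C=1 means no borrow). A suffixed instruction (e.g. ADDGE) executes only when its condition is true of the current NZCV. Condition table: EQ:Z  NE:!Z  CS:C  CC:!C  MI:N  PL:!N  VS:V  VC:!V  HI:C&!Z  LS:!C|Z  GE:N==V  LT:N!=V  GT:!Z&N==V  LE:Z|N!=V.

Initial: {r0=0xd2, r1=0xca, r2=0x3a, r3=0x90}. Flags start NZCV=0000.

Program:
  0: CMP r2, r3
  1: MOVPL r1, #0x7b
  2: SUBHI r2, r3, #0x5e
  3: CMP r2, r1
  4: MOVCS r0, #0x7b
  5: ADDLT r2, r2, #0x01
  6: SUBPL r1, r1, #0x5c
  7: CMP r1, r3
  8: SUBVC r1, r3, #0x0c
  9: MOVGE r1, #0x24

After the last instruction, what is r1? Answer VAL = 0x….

[0] flags=1001 → (cmp)
[1] flags=1001 PL?F → skip
[2] flags=1001 HI?F → skip
[3] flags=0000 → (cmp)
[4] flags=0000 CS?F → skip
[5] flags=0000 LT?F → skip
[6] flags=0000 PL?T → r1=0x6e
[7] flags=1001 → (cmp)
[8] flags=1001 VC?F → skip
[9] flags=1001 GE?T → r1=0x24

VAL = 0x24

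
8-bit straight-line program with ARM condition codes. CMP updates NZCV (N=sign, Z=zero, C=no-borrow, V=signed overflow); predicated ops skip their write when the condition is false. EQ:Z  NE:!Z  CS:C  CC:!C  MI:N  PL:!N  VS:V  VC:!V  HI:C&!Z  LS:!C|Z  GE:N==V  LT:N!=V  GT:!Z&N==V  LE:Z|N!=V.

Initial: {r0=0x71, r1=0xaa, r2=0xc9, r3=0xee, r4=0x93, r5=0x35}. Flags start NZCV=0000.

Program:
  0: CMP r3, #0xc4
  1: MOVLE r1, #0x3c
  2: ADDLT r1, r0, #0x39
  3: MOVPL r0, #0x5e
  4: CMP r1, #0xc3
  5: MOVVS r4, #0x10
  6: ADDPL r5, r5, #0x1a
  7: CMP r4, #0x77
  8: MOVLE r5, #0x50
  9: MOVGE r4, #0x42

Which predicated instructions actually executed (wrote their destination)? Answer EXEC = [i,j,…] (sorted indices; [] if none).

0: ✓ CMP  NZCV=0010
1: · MOVLE
2: · ADDLT
3: ✓ MOVPL  r0←0x5e
4: ✓ CMP  NZCV=1000
5: · MOVVS
6: · ADDPL
7: ✓ CMP  NZCV=0011
8: ✓ MOVLE  r5←0x50
9: · MOVGE

EXEC = [3,8]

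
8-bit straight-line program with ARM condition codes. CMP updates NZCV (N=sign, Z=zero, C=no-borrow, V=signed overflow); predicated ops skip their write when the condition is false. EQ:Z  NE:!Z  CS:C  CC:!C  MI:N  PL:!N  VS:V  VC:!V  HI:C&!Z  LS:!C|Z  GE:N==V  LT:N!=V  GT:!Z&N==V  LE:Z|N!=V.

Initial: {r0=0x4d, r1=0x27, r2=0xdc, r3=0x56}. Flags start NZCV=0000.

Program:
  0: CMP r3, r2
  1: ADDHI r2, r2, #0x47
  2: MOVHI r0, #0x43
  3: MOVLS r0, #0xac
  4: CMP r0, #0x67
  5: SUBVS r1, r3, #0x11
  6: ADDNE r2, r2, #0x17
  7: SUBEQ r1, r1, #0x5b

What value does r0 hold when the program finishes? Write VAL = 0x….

VAL = 0xac

[0] flags=0000 → (cmp)
[1] flags=0000 HI?F → skip
[2] flags=0000 HI?F → skip
[3] flags=0000 LS?T → r0=0xac
[4] flags=0011 → (cmp)
[5] flags=0011 VS?T → r1=0x45
[6] flags=0011 NE?T → r2=0xf3
[7] flags=0011 EQ?F → skip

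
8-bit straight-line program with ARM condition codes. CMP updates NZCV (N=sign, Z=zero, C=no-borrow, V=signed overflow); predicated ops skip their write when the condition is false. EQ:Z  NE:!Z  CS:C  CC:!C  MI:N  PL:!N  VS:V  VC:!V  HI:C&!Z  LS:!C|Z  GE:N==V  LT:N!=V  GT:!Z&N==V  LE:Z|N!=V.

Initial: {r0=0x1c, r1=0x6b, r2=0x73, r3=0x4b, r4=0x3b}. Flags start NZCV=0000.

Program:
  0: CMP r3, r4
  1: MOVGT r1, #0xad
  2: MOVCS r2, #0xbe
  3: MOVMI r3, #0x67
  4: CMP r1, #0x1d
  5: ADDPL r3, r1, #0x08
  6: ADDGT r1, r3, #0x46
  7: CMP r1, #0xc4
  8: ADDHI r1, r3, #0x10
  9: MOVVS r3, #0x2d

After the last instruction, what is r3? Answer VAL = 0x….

VAL = 0x4b

0: ✓ CMP  NZCV=0010
1: ✓ MOVGT  r1←0xad
2: ✓ MOVCS  r2←0xbe
3: · MOVMI
4: ✓ CMP  NZCV=1010
5: · ADDPL
6: · ADDGT
7: ✓ CMP  NZCV=1000
8: · ADDHI
9: · MOVVS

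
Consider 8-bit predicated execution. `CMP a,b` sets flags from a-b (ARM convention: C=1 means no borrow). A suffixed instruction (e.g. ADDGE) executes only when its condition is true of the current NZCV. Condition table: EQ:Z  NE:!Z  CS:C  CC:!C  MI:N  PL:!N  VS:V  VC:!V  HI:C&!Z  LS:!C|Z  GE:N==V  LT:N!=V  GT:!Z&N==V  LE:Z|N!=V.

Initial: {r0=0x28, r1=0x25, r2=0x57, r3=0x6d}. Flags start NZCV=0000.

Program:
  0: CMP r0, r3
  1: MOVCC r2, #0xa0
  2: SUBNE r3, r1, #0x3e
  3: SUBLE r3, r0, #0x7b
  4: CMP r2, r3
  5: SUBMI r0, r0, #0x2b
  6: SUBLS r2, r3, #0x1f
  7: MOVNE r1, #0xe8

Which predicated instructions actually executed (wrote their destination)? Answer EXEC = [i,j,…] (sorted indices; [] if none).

EXEC = [1,2,3,5,6,7]

[0] flags=1000 → (cmp)
[1] flags=1000 CC?T → r2=0xa0
[2] flags=1000 NE?T → r3=0xe7
[3] flags=1000 LE?T → r3=0xad
[4] flags=1000 → (cmp)
[5] flags=1000 MI?T → r0=0xfd
[6] flags=1000 LS?T → r2=0x8e
[7] flags=1000 NE?T → r1=0xe8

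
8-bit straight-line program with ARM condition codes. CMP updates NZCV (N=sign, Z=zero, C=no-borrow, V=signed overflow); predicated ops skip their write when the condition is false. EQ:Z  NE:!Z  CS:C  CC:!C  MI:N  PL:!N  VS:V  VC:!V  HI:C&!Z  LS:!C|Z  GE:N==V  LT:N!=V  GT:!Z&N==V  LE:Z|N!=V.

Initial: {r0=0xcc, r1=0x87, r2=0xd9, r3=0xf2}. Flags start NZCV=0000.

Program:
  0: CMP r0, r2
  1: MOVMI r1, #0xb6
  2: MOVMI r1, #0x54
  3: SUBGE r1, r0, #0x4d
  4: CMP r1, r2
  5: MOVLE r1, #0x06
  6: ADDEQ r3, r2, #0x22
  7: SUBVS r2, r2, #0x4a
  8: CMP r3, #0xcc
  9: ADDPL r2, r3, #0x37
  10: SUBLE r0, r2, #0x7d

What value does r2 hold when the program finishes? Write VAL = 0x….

VAL = 0x29

[0] flags=1000 → (cmp)
[1] flags=1000 MI?T → r1=0xb6
[2] flags=1000 MI?T → r1=0x54
[3] flags=1000 GE?F → skip
[4] flags=0000 → (cmp)
[5] flags=0000 LE?F → skip
[6] flags=0000 EQ?F → skip
[7] flags=0000 VS?F → skip
[8] flags=0010 → (cmp)
[9] flags=0010 PL?T → r2=0x29
[10] flags=0010 LE?F → skip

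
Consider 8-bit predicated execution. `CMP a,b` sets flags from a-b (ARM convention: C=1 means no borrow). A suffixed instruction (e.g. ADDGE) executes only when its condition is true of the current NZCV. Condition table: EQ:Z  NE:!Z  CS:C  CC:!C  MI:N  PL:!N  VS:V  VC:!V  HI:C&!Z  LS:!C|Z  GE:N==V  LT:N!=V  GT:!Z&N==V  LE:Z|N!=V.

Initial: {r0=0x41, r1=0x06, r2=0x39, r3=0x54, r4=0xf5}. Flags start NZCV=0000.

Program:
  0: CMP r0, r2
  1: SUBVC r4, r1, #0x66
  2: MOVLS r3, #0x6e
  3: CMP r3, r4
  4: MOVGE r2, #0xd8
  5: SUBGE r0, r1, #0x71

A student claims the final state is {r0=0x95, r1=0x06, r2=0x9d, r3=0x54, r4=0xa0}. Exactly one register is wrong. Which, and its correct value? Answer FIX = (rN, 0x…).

FIX = (r2, 0xd8)

[0] flags=0010 → (cmp)
[1] flags=0010 VC?T → r4=0xa0
[2] flags=0010 LS?F → skip
[3] flags=1001 → (cmp)
[4] flags=1001 GE?T → r2=0xd8
[5] flags=1001 GE?T → r0=0x95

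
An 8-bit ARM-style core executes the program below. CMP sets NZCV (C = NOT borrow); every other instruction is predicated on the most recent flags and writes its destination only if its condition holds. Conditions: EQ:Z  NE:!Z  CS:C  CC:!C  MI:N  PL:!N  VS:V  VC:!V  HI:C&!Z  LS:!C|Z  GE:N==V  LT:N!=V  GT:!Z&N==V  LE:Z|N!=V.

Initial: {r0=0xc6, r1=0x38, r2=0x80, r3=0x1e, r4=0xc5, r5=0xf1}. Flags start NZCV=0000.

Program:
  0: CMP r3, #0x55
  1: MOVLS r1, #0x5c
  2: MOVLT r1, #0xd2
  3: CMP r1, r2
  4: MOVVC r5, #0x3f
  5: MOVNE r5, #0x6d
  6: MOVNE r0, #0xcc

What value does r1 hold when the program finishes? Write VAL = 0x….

0: ✓ CMP  NZCV=1000
1: ✓ MOVLS  r1←0x5c
2: ✓ MOVLT  r1←0xd2
3: ✓ CMP  NZCV=0010
4: ✓ MOVVC  r5←0x3f
5: ✓ MOVNE  r5←0x6d
6: ✓ MOVNE  r0←0xcc

VAL = 0xd2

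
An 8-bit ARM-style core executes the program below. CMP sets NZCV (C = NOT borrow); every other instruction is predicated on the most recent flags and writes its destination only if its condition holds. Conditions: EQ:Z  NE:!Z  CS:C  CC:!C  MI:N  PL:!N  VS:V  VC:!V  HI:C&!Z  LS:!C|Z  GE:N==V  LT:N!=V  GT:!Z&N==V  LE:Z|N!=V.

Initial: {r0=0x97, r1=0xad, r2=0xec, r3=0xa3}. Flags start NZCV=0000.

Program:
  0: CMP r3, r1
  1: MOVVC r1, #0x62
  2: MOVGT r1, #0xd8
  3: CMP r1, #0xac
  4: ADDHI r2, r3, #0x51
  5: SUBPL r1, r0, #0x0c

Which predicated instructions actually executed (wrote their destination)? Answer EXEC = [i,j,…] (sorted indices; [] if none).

[0] flags=1000 → (cmp)
[1] flags=1000 VC?T → r1=0x62
[2] flags=1000 GT?F → skip
[3] flags=1001 → (cmp)
[4] flags=1001 HI?F → skip
[5] flags=1001 PL?F → skip

EXEC = [1]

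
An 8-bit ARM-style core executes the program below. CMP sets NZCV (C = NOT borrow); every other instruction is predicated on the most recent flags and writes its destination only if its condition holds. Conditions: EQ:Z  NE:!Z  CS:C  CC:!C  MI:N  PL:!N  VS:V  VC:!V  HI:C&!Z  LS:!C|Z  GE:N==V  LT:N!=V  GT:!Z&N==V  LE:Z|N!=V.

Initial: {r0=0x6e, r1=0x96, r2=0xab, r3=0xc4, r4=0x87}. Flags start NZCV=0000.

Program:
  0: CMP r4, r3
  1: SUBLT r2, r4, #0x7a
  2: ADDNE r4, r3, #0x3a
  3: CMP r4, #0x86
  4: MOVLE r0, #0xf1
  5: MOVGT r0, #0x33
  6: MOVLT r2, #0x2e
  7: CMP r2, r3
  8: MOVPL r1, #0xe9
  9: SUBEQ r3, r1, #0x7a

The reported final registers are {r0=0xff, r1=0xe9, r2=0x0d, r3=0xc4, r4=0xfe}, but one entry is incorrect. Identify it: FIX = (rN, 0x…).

FIX = (r0, 0x33)

[0] flags=1000 → (cmp)
[1] flags=1000 LT?T → r2=0x0d
[2] flags=1000 NE?T → r4=0xfe
[3] flags=0010 → (cmp)
[4] flags=0010 LE?F → skip
[5] flags=0010 GT?T → r0=0x33
[6] flags=0010 LT?F → skip
[7] flags=0000 → (cmp)
[8] flags=0000 PL?T → r1=0xe9
[9] flags=0000 EQ?F → skip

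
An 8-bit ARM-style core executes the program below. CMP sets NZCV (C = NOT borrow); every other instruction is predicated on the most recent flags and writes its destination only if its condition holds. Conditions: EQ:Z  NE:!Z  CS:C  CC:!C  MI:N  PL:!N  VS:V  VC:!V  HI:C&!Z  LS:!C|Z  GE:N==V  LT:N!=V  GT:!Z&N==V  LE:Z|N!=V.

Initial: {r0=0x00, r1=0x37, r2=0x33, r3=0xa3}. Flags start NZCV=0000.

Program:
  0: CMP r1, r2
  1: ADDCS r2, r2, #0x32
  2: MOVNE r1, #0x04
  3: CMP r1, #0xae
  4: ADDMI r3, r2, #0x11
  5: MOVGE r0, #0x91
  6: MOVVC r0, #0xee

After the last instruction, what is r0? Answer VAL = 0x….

VAL = 0xee

0: ✓ CMP  NZCV=0010
1: ✓ ADDCS  r2←0x65
2: ✓ MOVNE  r1←0x04
3: ✓ CMP  NZCV=0000
4: · ADDMI
5: ✓ MOVGE  r0←0x91
6: ✓ MOVVC  r0←0xee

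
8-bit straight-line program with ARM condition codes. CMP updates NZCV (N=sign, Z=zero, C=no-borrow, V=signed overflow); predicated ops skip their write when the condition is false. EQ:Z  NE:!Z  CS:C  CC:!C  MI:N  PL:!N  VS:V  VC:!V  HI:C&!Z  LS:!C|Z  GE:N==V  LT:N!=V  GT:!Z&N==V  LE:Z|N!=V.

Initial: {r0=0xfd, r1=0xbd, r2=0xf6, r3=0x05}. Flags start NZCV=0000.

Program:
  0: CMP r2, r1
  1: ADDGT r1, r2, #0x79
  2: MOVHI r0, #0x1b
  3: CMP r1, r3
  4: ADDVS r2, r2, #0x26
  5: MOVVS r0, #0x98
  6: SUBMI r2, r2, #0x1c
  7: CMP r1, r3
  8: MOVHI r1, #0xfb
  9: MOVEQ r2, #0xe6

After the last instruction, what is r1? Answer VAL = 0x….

VAL = 0xfb

[0] flags=0010 → (cmp)
[1] flags=0010 GT?T → r1=0x6f
[2] flags=0010 HI?T → r0=0x1b
[3] flags=0010 → (cmp)
[4] flags=0010 VS?F → skip
[5] flags=0010 VS?F → skip
[6] flags=0010 MI?F → skip
[7] flags=0010 → (cmp)
[8] flags=0010 HI?T → r1=0xfb
[9] flags=0010 EQ?F → skip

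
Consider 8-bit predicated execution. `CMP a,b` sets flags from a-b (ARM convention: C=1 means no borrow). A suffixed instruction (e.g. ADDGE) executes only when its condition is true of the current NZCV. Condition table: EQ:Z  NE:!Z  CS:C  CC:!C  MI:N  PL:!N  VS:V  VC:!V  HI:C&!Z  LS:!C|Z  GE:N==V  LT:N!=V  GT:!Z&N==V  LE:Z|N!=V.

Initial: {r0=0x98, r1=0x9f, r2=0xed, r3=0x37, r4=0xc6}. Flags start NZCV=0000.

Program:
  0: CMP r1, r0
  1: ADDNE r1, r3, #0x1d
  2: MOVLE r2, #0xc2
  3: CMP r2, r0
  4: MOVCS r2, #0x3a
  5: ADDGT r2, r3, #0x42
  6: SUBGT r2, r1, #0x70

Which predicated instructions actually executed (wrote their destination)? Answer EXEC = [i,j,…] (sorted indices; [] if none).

[0] flags=0010 → (cmp)
[1] flags=0010 NE?T → r1=0x54
[2] flags=0010 LE?F → skip
[3] flags=0010 → (cmp)
[4] flags=0010 CS?T → r2=0x3a
[5] flags=0010 GT?T → r2=0x79
[6] flags=0010 GT?T → r2=0xe4

EXEC = [1,4,5,6]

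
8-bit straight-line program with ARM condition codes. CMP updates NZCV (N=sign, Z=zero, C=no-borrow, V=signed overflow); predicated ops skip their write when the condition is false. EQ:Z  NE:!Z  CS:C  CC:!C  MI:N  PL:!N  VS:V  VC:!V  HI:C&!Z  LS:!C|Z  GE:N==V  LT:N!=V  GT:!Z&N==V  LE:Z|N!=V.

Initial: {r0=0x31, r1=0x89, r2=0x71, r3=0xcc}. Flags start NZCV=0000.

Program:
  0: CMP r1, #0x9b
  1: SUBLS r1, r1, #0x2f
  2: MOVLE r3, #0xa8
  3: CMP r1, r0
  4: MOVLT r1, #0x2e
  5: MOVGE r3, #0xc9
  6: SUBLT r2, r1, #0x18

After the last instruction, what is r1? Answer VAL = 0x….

0: ✓ CMP  NZCV=1000
1: ✓ SUBLS  r1←0x5a
2: ✓ MOVLE  r3←0xa8
3: ✓ CMP  NZCV=0010
4: · MOVLT
5: ✓ MOVGE  r3←0xc9
6: · SUBLT

VAL = 0x5a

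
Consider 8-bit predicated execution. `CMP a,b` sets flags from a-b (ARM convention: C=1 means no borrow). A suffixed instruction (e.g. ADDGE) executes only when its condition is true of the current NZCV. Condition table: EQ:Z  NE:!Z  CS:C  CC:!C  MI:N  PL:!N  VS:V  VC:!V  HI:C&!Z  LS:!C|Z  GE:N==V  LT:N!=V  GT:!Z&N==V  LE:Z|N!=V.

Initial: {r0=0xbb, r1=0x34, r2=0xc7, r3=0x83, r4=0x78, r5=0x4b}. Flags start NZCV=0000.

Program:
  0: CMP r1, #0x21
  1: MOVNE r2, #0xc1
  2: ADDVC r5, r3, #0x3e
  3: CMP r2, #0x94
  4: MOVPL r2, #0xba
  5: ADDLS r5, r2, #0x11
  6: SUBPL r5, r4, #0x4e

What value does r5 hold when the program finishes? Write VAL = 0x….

[0] flags=0010 → (cmp)
[1] flags=0010 NE?T → r2=0xc1
[2] flags=0010 VC?T → r5=0xc1
[3] flags=0010 → (cmp)
[4] flags=0010 PL?T → r2=0xba
[5] flags=0010 LS?F → skip
[6] flags=0010 PL?T → r5=0x2a

VAL = 0x2a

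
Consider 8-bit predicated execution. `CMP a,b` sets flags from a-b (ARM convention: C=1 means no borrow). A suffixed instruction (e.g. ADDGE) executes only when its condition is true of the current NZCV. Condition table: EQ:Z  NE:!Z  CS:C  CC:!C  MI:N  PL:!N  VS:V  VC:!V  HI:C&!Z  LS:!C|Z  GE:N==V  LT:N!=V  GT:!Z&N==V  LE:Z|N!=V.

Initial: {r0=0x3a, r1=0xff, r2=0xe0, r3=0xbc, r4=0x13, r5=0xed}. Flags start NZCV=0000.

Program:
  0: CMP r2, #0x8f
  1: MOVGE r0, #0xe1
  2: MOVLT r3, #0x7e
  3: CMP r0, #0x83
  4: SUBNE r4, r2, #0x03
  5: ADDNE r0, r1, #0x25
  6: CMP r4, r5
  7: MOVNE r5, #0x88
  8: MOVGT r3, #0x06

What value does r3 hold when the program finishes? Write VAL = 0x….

[0] flags=0010 → (cmp)
[1] flags=0010 GE?T → r0=0xe1
[2] flags=0010 LT?F → skip
[3] flags=0010 → (cmp)
[4] flags=0010 NE?T → r4=0xdd
[5] flags=0010 NE?T → r0=0x24
[6] flags=1000 → (cmp)
[7] flags=1000 NE?T → r5=0x88
[8] flags=1000 GT?F → skip

VAL = 0xbc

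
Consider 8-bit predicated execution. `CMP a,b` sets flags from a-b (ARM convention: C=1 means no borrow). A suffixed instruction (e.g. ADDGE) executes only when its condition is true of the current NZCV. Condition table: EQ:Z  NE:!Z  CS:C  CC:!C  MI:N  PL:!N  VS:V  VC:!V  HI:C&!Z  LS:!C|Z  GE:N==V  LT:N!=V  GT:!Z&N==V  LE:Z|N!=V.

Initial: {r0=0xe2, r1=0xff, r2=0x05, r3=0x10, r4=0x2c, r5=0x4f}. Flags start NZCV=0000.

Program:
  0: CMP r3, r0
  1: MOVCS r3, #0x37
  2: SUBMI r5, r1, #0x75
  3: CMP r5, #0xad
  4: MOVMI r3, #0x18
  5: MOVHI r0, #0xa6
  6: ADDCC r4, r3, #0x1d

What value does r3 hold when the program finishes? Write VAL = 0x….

VAL = 0x18

[0] flags=0000 → (cmp)
[1] flags=0000 CS?F → skip
[2] flags=0000 MI?F → skip
[3] flags=1001 → (cmp)
[4] flags=1001 MI?T → r3=0x18
[5] flags=1001 HI?F → skip
[6] flags=1001 CC?T → r4=0x35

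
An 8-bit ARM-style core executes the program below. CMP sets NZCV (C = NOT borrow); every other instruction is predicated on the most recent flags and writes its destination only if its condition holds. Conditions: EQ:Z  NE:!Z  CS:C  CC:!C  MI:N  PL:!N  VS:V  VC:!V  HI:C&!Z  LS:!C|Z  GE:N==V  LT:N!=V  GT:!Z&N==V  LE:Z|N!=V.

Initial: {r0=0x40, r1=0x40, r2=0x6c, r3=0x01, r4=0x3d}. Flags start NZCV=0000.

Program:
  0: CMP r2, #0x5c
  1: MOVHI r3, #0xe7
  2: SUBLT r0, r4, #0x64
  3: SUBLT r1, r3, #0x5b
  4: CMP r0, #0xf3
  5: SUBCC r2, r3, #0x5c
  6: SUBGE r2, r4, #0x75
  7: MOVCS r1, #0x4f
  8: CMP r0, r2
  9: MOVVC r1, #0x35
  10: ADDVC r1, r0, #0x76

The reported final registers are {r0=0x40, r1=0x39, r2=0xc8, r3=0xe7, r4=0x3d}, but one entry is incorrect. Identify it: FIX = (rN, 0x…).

[0] flags=0010 → (cmp)
[1] flags=0010 HI?T → r3=0xe7
[2] flags=0010 LT?F → skip
[3] flags=0010 LT?F → skip
[4] flags=0000 → (cmp)
[5] flags=0000 CC?T → r2=0x8b
[6] flags=0000 GE?T → r2=0xc8
[7] flags=0000 CS?F → skip
[8] flags=0000 → (cmp)
[9] flags=0000 VC?T → r1=0x35
[10] flags=0000 VC?T → r1=0xb6

FIX = (r1, 0xb6)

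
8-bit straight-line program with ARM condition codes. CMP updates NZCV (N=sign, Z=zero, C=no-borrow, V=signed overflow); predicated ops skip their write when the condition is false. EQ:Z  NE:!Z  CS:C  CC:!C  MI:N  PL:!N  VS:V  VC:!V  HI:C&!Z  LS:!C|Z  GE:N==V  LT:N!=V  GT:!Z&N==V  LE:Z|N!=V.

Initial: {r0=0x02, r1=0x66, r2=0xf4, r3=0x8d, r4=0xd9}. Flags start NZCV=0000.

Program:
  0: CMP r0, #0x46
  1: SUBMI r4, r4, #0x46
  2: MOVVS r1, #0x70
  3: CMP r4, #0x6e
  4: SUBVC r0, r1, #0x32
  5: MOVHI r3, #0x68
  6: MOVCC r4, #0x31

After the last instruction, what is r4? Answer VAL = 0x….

[0] flags=1000 → (cmp)
[1] flags=1000 MI?T → r4=0x93
[2] flags=1000 VS?F → skip
[3] flags=0011 → (cmp)
[4] flags=0011 VC?F → skip
[5] flags=0011 HI?T → r3=0x68
[6] flags=0011 CC?F → skip

VAL = 0x93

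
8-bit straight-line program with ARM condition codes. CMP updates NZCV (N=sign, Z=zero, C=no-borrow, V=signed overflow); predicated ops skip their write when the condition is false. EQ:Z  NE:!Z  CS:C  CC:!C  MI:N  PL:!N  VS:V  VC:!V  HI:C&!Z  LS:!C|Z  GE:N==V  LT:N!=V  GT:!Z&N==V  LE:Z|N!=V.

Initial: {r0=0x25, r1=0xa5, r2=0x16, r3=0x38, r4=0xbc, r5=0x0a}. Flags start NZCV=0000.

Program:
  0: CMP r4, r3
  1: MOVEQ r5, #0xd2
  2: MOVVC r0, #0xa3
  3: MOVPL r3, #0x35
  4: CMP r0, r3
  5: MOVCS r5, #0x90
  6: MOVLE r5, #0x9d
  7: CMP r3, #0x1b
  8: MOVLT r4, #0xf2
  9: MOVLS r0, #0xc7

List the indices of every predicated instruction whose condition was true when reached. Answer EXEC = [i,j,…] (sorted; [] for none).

EXEC = [2,5,6]

0: ✓ CMP  NZCV=1010
1: · MOVEQ
2: ✓ MOVVC  r0←0xa3
3: · MOVPL
4: ✓ CMP  NZCV=0011
5: ✓ MOVCS  r5←0x90
6: ✓ MOVLE  r5←0x9d
7: ✓ CMP  NZCV=0010
8: · MOVLT
9: · MOVLS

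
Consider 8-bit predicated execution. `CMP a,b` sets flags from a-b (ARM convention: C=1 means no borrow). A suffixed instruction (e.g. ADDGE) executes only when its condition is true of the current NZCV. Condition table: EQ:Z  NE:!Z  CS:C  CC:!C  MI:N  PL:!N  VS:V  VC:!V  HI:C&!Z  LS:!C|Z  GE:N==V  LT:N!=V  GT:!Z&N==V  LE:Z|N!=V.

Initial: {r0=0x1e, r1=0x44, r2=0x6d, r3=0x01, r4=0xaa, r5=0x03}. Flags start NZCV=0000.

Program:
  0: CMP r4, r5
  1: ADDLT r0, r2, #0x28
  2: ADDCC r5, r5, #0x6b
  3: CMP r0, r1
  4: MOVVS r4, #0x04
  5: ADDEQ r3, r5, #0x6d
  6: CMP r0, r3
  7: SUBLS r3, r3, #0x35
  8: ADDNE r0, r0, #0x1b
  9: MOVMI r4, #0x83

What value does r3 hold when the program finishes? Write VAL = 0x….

VAL = 0x01

0: ✓ CMP  NZCV=1010
1: ✓ ADDLT  r0←0x95
2: · ADDCC
3: ✓ CMP  NZCV=0011
4: ✓ MOVVS  r4←0x04
5: · ADDEQ
6: ✓ CMP  NZCV=1010
7: · SUBLS
8: ✓ ADDNE  r0←0xb0
9: ✓ MOVMI  r4←0x83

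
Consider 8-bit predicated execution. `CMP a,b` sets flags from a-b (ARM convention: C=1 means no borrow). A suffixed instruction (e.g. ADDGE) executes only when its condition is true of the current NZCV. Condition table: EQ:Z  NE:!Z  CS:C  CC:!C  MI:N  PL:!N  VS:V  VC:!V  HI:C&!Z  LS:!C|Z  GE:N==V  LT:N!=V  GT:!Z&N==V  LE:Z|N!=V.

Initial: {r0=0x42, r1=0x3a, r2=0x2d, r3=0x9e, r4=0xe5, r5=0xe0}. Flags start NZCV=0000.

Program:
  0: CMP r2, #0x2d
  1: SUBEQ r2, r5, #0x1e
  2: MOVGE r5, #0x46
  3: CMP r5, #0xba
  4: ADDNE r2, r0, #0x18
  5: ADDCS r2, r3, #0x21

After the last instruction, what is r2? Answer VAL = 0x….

0: ✓ CMP  NZCV=0110
1: ✓ SUBEQ  r2←0xc2
2: ✓ MOVGE  r5←0x46
3: ✓ CMP  NZCV=1001
4: ✓ ADDNE  r2←0x5a
5: · ADDCS

VAL = 0x5a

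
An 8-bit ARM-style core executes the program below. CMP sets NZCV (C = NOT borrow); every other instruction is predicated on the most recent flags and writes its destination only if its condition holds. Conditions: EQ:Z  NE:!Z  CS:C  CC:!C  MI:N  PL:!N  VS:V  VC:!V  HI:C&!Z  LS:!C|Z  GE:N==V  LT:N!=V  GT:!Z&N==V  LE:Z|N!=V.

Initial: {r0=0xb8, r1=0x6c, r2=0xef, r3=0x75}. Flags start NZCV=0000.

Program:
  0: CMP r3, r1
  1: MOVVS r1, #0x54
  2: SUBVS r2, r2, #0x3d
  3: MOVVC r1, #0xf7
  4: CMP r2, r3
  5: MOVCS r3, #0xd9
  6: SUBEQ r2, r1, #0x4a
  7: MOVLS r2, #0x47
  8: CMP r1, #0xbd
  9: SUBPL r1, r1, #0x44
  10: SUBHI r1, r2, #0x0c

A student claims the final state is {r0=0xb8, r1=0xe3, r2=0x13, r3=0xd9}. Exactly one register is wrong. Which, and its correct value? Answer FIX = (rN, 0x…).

FIX = (r2, 0xef)

[0] flags=0010 → (cmp)
[1] flags=0010 VS?F → skip
[2] flags=0010 VS?F → skip
[3] flags=0010 VC?T → r1=0xf7
[4] flags=0011 → (cmp)
[5] flags=0011 CS?T → r3=0xd9
[6] flags=0011 EQ?F → skip
[7] flags=0011 LS?F → skip
[8] flags=0010 → (cmp)
[9] flags=0010 PL?T → r1=0xb3
[10] flags=0010 HI?T → r1=0xe3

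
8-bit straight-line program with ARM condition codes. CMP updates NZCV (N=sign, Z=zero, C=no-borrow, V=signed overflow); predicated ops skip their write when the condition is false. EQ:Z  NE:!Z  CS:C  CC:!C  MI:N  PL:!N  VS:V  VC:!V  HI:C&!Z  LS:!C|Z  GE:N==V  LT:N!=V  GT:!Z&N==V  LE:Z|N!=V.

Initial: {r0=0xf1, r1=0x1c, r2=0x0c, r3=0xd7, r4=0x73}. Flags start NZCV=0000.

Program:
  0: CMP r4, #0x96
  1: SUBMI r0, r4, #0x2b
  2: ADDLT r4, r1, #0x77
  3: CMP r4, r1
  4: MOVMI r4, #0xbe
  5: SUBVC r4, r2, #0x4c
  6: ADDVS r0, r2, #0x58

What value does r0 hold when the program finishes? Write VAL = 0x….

[0] flags=1001 → (cmp)
[1] flags=1001 MI?T → r0=0x48
[2] flags=1001 LT?F → skip
[3] flags=0010 → (cmp)
[4] flags=0010 MI?F → skip
[5] flags=0010 VC?T → r4=0xc0
[6] flags=0010 VS?F → skip

VAL = 0x48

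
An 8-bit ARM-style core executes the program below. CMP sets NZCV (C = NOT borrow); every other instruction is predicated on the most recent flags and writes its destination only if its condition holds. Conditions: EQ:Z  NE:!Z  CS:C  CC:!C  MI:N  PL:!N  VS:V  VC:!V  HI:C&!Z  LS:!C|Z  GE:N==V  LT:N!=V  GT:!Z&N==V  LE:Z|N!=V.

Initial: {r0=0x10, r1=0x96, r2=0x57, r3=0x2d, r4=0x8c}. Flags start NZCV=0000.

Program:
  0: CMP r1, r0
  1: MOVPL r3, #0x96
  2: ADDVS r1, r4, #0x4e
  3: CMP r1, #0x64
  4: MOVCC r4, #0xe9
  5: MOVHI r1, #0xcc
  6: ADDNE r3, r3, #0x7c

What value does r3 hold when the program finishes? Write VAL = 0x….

VAL = 0xa9

0: ✓ CMP  NZCV=1010
1: · MOVPL
2: · ADDVS
3: ✓ CMP  NZCV=0011
4: · MOVCC
5: ✓ MOVHI  r1←0xcc
6: ✓ ADDNE  r3←0xa9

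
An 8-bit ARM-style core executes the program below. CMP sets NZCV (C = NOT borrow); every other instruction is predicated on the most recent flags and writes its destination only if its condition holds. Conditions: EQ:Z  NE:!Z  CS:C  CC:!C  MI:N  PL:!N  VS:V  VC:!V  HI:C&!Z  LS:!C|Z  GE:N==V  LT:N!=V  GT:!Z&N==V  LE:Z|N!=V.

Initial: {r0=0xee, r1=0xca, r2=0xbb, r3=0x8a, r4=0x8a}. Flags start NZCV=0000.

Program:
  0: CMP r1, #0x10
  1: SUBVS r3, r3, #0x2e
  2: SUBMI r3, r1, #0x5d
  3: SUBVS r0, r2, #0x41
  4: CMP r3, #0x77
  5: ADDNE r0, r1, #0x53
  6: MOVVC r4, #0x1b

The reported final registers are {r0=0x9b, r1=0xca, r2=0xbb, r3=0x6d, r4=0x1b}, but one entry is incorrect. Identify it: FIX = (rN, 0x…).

0: ✓ CMP  NZCV=1010
1: · SUBVS
2: ✓ SUBMI  r3←0x6d
3: · SUBVS
4: ✓ CMP  NZCV=1000
5: ✓ ADDNE  r0←0x1d
6: ✓ MOVVC  r4←0x1b

FIX = (r0, 0x1d)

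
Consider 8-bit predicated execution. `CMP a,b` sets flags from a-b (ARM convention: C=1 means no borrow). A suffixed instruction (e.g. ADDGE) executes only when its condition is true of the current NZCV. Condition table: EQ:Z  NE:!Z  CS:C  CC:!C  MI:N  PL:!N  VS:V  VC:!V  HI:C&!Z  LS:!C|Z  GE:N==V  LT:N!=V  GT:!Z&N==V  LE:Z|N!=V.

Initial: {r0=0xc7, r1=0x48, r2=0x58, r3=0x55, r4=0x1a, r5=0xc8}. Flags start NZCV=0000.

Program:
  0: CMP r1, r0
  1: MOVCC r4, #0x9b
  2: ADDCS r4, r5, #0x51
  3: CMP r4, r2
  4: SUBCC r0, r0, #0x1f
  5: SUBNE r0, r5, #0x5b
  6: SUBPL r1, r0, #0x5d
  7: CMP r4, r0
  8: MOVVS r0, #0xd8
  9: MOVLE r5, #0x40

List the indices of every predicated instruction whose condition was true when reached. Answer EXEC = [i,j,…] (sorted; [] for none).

0: ✓ CMP  NZCV=1001
1: ✓ MOVCC  r4←0x9b
2: · ADDCS
3: ✓ CMP  NZCV=0011
4: · SUBCC
5: ✓ SUBNE  r0←0x6d
6: ✓ SUBPL  r1←0x10
7: ✓ CMP  NZCV=0011
8: ✓ MOVVS  r0←0xd8
9: ✓ MOVLE  r5←0x40

EXEC = [1,5,6,8,9]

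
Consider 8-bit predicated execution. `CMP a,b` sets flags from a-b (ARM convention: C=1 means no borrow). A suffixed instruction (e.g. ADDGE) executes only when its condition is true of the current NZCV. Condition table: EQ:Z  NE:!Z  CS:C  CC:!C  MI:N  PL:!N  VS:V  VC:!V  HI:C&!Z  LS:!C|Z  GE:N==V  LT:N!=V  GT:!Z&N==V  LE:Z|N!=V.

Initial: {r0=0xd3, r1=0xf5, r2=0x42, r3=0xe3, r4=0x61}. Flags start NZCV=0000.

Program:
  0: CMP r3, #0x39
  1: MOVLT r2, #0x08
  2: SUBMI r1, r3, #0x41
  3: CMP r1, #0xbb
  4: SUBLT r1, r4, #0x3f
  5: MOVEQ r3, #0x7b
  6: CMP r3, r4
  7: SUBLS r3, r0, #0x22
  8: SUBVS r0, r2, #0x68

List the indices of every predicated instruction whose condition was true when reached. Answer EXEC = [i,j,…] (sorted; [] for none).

EXEC = [1,2,4]

[0] flags=1010 → (cmp)
[1] flags=1010 LT?T → r2=0x08
[2] flags=1010 MI?T → r1=0xa2
[3] flags=1000 → (cmp)
[4] flags=1000 LT?T → r1=0x22
[5] flags=1000 EQ?F → skip
[6] flags=1010 → (cmp)
[7] flags=1010 LS?F → skip
[8] flags=1010 VS?F → skip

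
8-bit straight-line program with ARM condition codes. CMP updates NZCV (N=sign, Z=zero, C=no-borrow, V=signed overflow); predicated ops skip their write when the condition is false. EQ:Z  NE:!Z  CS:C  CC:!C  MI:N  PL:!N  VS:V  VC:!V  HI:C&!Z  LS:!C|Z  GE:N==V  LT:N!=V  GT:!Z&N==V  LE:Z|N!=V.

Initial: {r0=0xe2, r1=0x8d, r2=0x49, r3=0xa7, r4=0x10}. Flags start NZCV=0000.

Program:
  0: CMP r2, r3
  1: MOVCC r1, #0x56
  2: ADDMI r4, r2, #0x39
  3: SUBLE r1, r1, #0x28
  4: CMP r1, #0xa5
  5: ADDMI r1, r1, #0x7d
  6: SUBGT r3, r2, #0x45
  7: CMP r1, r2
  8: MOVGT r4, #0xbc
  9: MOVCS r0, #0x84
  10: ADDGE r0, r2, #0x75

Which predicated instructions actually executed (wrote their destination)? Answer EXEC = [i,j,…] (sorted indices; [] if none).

0: ✓ CMP  NZCV=1001
1: ✓ MOVCC  r1←0x56
2: ✓ ADDMI  r4←0x82
3: · SUBLE
4: ✓ CMP  NZCV=1001
5: ✓ ADDMI  r1←0xd3
6: ✓ SUBGT  r3←0x04
7: ✓ CMP  NZCV=1010
8: · MOVGT
9: ✓ MOVCS  r0←0x84
10: · ADDGE

EXEC = [1,2,5,6,9]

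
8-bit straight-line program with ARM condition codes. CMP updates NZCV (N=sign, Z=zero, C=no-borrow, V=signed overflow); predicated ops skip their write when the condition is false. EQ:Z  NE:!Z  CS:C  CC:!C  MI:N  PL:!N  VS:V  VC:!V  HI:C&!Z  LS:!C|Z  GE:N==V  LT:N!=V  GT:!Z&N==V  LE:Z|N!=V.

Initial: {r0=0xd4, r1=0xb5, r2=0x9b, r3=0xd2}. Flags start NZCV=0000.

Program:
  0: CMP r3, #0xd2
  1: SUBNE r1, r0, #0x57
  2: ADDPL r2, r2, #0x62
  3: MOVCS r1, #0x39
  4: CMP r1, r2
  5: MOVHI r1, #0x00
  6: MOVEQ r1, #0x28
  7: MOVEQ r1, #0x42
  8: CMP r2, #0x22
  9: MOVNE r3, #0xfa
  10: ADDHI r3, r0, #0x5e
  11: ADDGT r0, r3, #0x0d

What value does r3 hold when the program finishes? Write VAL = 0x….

[0] flags=0110 → (cmp)
[1] flags=0110 NE?F → skip
[2] flags=0110 PL?T → r2=0xfd
[3] flags=0110 CS?T → r1=0x39
[4] flags=0000 → (cmp)
[5] flags=0000 HI?F → skip
[6] flags=0000 EQ?F → skip
[7] flags=0000 EQ?F → skip
[8] flags=1010 → (cmp)
[9] flags=1010 NE?T → r3=0xfa
[10] flags=1010 HI?T → r3=0x32
[11] flags=1010 GT?F → skip

VAL = 0x32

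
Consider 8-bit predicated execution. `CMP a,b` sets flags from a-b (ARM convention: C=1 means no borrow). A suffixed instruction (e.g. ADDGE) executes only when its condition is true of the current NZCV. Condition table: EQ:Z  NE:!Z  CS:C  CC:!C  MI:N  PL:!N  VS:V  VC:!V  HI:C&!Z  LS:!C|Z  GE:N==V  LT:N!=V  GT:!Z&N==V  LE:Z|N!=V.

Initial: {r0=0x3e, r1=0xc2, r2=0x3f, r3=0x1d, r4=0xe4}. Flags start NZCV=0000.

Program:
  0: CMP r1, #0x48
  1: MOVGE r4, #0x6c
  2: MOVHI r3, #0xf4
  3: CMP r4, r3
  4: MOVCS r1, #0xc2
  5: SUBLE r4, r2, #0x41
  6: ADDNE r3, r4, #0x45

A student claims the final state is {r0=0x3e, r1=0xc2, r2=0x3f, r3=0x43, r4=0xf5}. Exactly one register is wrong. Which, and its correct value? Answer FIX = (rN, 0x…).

0: ✓ CMP  NZCV=0011
1: · MOVGE
2: ✓ MOVHI  r3←0xf4
3: ✓ CMP  NZCV=1000
4: · MOVCS
5: ✓ SUBLE  r4←0xfe
6: ✓ ADDNE  r3←0x43

FIX = (r4, 0xfe)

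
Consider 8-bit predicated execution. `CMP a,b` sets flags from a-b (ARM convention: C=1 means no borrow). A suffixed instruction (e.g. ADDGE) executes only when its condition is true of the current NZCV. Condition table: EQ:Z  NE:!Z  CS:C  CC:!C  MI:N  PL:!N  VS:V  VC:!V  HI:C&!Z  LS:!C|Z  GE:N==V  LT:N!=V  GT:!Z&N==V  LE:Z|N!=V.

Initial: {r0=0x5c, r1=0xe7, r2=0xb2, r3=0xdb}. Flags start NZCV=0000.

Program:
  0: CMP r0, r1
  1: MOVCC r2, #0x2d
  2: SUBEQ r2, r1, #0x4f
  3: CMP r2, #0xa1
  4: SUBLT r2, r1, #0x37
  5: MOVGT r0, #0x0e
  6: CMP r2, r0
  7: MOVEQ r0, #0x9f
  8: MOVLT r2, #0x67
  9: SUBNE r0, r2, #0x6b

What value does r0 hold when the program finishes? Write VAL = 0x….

0: ✓ CMP  NZCV=0000
1: ✓ MOVCC  r2←0x2d
2: · SUBEQ
3: ✓ CMP  NZCV=1001
4: · SUBLT
5: ✓ MOVGT  r0←0x0e
6: ✓ CMP  NZCV=0010
7: · MOVEQ
8: · MOVLT
9: ✓ SUBNE  r0←0xc2

VAL = 0xc2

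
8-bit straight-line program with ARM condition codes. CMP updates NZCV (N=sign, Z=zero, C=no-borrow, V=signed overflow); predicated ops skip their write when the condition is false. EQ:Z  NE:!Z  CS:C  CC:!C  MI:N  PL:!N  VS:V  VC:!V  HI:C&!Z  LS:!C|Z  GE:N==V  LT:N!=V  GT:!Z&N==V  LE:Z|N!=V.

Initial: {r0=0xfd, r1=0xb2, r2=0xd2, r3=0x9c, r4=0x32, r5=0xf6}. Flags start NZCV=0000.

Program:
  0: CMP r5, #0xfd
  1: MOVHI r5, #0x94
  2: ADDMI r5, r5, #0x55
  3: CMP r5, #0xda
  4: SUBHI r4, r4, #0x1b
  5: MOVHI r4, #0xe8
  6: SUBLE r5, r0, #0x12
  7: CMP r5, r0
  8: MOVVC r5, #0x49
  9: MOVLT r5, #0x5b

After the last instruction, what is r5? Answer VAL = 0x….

VAL = 0x49

0: ✓ CMP  NZCV=1000
1: · MOVHI
2: ✓ ADDMI  r5←0x4b
3: ✓ CMP  NZCV=0000
4: · SUBHI
5: · MOVHI
6: · SUBLE
7: ✓ CMP  NZCV=0000
8: ✓ MOVVC  r5←0x49
9: · MOVLT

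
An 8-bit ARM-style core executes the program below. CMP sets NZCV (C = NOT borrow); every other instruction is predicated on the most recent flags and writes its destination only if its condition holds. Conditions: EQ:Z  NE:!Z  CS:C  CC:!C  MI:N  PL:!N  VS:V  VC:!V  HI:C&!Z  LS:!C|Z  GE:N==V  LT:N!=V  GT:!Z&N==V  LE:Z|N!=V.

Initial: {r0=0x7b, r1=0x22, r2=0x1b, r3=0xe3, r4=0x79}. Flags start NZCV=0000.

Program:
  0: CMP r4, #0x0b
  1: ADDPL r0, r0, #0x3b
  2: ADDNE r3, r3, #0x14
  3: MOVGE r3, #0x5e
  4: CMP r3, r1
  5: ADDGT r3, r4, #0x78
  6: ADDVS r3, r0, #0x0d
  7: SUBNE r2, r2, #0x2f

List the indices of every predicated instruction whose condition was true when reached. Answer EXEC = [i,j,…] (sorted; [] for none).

EXEC = [1,2,3,5,7]

0: ✓ CMP  NZCV=0010
1: ✓ ADDPL  r0←0xb6
2: ✓ ADDNE  r3←0xf7
3: ✓ MOVGE  r3←0x5e
4: ✓ CMP  NZCV=0010
5: ✓ ADDGT  r3←0xf1
6: · ADDVS
7: ✓ SUBNE  r2←0xec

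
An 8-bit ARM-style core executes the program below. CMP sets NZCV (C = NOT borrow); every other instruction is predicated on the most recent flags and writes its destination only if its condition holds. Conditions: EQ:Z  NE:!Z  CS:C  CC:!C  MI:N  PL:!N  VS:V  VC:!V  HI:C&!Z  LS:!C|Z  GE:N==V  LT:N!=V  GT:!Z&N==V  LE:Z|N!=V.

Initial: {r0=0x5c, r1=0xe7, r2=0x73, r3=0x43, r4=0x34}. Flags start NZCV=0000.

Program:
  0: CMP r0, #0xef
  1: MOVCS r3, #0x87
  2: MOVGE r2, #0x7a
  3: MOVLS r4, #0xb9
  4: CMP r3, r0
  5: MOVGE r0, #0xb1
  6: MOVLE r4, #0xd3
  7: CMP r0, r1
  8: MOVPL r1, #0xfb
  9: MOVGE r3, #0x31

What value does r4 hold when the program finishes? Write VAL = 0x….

VAL = 0xd3

[0] flags=0000 → (cmp)
[1] flags=0000 CS?F → skip
[2] flags=0000 GE?T → r2=0x7a
[3] flags=0000 LS?T → r4=0xb9
[4] flags=1000 → (cmp)
[5] flags=1000 GE?F → skip
[6] flags=1000 LE?T → r4=0xd3
[7] flags=0000 → (cmp)
[8] flags=0000 PL?T → r1=0xfb
[9] flags=0000 GE?T → r3=0x31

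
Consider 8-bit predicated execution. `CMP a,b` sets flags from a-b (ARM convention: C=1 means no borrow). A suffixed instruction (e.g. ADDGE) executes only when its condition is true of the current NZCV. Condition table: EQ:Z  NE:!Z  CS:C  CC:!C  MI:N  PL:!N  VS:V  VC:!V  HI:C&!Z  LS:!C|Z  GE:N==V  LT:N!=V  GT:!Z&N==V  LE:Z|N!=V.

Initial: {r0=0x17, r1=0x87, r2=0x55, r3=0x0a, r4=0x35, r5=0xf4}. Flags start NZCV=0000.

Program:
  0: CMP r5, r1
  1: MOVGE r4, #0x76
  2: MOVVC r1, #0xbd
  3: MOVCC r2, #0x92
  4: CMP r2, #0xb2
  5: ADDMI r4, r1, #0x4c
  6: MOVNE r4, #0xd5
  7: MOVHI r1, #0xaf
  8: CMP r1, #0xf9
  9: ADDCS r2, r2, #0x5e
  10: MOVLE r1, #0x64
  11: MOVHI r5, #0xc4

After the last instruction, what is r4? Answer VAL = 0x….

[0] flags=0010 → (cmp)
[1] flags=0010 GE?T → r4=0x76
[2] flags=0010 VC?T → r1=0xbd
[3] flags=0010 CC?F → skip
[4] flags=1001 → (cmp)
[5] flags=1001 MI?T → r4=0x09
[6] flags=1001 NE?T → r4=0xd5
[7] flags=1001 HI?F → skip
[8] flags=1000 → (cmp)
[9] flags=1000 CS?F → skip
[10] flags=1000 LE?T → r1=0x64
[11] flags=1000 HI?F → skip

VAL = 0xd5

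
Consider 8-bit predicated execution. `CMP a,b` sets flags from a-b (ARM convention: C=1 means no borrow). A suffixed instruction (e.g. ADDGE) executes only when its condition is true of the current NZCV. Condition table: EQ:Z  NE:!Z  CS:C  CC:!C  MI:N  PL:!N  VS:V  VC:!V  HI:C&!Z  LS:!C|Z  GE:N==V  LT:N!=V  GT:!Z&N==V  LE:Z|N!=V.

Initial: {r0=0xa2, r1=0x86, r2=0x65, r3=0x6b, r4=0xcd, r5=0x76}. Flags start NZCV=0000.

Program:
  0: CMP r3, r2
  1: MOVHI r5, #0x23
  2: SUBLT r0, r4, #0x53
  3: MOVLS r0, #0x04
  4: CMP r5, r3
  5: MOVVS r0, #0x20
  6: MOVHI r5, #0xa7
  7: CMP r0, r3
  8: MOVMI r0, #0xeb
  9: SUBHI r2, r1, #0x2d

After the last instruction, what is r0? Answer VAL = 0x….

VAL = 0xa2

[0] flags=0010 → (cmp)
[1] flags=0010 HI?T → r5=0x23
[2] flags=0010 LT?F → skip
[3] flags=0010 LS?F → skip
[4] flags=1000 → (cmp)
[5] flags=1000 VS?F → skip
[6] flags=1000 HI?F → skip
[7] flags=0011 → (cmp)
[8] flags=0011 MI?F → skip
[9] flags=0011 HI?T → r2=0x59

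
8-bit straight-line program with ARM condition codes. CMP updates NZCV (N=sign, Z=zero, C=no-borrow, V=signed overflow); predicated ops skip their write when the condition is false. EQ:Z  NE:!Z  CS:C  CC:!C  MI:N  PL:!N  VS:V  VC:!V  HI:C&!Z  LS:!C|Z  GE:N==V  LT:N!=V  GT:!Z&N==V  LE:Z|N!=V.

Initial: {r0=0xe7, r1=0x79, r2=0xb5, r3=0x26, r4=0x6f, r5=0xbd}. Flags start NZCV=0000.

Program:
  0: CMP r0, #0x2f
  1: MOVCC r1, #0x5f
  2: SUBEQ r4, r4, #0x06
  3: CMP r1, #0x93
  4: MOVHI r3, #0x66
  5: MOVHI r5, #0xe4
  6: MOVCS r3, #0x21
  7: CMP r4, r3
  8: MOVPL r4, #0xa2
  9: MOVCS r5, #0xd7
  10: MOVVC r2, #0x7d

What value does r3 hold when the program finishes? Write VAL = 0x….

VAL = 0x26

[0] flags=1010 → (cmp)
[1] flags=1010 CC?F → skip
[2] flags=1010 EQ?F → skip
[3] flags=1001 → (cmp)
[4] flags=1001 HI?F → skip
[5] flags=1001 HI?F → skip
[6] flags=1001 CS?F → skip
[7] flags=0010 → (cmp)
[8] flags=0010 PL?T → r4=0xa2
[9] flags=0010 CS?T → r5=0xd7
[10] flags=0010 VC?T → r2=0x7d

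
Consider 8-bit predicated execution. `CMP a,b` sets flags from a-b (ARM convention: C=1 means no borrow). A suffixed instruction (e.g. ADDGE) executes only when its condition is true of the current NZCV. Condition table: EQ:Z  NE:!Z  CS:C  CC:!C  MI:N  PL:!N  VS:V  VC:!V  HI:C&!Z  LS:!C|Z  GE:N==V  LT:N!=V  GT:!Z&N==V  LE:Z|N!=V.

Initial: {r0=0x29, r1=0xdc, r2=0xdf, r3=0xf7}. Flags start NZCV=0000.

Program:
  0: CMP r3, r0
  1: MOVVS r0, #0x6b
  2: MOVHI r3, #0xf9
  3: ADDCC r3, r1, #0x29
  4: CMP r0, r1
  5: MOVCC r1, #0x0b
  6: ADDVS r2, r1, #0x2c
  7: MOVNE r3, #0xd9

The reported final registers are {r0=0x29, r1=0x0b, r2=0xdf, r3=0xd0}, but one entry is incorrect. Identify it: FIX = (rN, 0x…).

0: ✓ CMP  NZCV=1010
1: · MOVVS
2: ✓ MOVHI  r3←0xf9
3: · ADDCC
4: ✓ CMP  NZCV=0000
5: ✓ MOVCC  r1←0x0b
6: · ADDVS
7: ✓ MOVNE  r3←0xd9

FIX = (r3, 0xd9)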